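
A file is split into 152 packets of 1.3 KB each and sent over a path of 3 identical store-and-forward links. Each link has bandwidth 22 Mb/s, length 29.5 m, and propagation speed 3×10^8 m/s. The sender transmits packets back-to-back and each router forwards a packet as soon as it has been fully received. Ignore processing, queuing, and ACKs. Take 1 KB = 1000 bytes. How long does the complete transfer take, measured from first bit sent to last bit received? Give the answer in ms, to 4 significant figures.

Per-hop transmission t_tx = L/R = 10400/22000000 = 0.472727 ms.
Per-hop propagation t_prop = 29.5/300000000 = 9.83333e-05 ms.
Pipeline fill: first packet needs 3·t_tx to clear all hops; remaining 151 packets each add one t_tx.
Total = (3+152-1)·t_tx + 3·t_prop = 154·0.472727 + 3·9.83333e-05 = 72.80 ms.

72.80 ms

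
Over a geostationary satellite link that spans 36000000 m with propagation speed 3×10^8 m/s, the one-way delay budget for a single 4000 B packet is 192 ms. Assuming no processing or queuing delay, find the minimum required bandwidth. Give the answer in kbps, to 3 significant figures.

L = 32000 bits.
Propagation delay = 36000000 / 300000000 = 120 ms.
Transmission budget = 192 − 120 = 72 ms.
R ≥ L / t_tx = 32000 bits / 0.072 s = 444 kbps.

444 kbps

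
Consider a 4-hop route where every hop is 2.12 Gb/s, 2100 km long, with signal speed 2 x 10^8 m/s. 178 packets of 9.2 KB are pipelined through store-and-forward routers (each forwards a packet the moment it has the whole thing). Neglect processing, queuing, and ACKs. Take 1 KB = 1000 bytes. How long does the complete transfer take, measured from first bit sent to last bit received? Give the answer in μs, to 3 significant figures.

48300 μs

Per-hop transmission t_tx = L/R = 73600/2120000000 = 34.717 μs.
Per-hop propagation t_prop = 2100000/200000000 = 10500 μs.
Pipeline fill: first packet needs 4·t_tx to clear all hops; remaining 177 packets each add one t_tx.
Total = (4+178-1)·t_tx + 4·t_prop = 181·34.717 + 4·10500 = 48300 μs.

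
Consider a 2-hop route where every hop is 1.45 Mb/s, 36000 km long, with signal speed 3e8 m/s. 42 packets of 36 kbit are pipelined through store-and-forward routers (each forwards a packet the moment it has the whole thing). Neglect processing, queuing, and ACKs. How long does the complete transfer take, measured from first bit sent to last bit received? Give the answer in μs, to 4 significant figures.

Per-hop transmission t_tx = L/R = 36000/1450000 = 24827.6 μs.
Per-hop propagation t_prop = 36000000/300000000 = 120000 μs.
Pipeline fill: first packet needs 2·t_tx to clear all hops; remaining 41 packets each add one t_tx.
Total = (2+42-1)·t_tx + 2·t_prop = 43·24827.6 + 2·120000 = 1308000 μs.

1308000 μs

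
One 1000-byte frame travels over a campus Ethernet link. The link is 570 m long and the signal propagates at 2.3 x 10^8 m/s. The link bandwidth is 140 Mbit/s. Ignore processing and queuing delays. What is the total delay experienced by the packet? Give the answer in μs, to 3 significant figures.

L = 1000 × 8 = 8000 bits.
Transmission delay = L/R = 8000 / 140000000 = 57.1429 μs.
Propagation delay = d/s = 570 m / 2.3e+08 m/s = 2.47826 μs.
Total = 59.6 μs.

59.6 μs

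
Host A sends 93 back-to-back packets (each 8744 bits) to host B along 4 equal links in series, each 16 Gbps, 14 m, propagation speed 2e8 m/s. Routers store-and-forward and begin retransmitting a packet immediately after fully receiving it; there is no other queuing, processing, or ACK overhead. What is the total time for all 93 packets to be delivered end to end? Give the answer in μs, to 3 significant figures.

Per-hop transmission t_tx = L/R = 8744/16000000000 = 0.5465 μs.
Per-hop propagation t_prop = 14/200000000 = 0.07 μs.
Pipeline fill: first packet needs 4·t_tx to clear all hops; remaining 92 packets each add one t_tx.
Total = (4+93-1)·t_tx + 4·t_prop = 96·0.5465 + 4·0.07 = 52.7 μs.

52.7 μs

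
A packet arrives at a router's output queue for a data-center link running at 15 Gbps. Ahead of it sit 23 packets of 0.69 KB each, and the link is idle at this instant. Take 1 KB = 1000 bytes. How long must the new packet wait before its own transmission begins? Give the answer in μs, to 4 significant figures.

Each queued packet: L/R = 5520/15000000000 = 0.368 μs.
23 queued → 8.464 μs.
Queuing delay = 8.464 μs.

8.464 μs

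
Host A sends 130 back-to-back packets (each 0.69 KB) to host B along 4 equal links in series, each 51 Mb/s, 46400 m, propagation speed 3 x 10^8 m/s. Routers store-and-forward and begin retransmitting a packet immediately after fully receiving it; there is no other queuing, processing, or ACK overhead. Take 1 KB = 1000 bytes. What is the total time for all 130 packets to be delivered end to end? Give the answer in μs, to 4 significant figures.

15010 μs

Per-hop transmission t_tx = L/R = 5520/51000000 = 108.235 μs.
Per-hop propagation t_prop = 46400/300000000 = 154.667 μs.
Pipeline fill: first packet needs 4·t_tx to clear all hops; remaining 129 packets each add one t_tx.
Total = (4+130-1)·t_tx + 4·t_prop = 133·108.235 + 4·154.667 = 15010 μs.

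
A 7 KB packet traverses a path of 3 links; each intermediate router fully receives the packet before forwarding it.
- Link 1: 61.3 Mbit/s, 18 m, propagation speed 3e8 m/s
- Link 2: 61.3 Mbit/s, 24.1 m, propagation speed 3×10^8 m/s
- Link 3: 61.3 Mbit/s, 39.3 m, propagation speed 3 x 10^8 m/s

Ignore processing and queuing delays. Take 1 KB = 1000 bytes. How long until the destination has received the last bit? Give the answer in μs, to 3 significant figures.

L = 56000 bits.
Transmission delay per hop = L/R = 56000/61300000 = 913.54 μs; 3 hops → 2740.62 μs.
Propagation delays (d/s per hop): 0.06, 0.0803333, 0.131 μs; sum = 0.271333 μs.
End-to-end = 2740 μs.

2740 μs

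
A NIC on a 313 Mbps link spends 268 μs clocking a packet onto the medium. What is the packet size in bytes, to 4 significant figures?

L = R × t_tx = 313000000 b/s × 0.000268 s = 83884 bits.
In bytes: 83884 / 8 = 10490 bytes.

10490 bytes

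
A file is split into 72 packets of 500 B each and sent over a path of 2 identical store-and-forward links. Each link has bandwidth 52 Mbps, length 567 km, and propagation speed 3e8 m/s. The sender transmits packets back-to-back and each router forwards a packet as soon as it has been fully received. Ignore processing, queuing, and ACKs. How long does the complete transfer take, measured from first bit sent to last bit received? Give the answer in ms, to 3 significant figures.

9.40 ms

Per-hop transmission t_tx = L/R = 4000/52000000 = 0.0769231 ms.
Per-hop propagation t_prop = 567000/300000000 = 1.89 ms.
Pipeline fill: first packet needs 2·t_tx to clear all hops; remaining 71 packets each add one t_tx.
Total = (2+72-1)·t_tx + 2·t_prop = 73·0.0769231 + 2·1.89 = 9.40 ms.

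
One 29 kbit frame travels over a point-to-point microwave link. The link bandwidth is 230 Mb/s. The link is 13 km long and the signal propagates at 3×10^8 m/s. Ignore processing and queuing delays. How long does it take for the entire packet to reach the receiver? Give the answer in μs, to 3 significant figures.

169 μs

L = 29000 bits.
Transmission delay = L/R = 29000 / 230000000 = 126.087 μs.
Propagation delay = d/s = 13000 m / 300000000 m/s = 43.3333 μs.
Total = 169 μs.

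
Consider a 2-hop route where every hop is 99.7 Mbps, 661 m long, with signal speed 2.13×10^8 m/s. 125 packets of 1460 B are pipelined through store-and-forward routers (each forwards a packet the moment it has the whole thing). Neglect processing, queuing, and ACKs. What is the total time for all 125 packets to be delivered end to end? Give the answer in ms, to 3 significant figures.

Per-hop transmission t_tx = L/R = 11680/99700000 = 0.117151 ms.
Per-hop propagation t_prop = 661/213000000 = 0.00310329 ms.
Pipeline fill: first packet needs 2·t_tx to clear all hops; remaining 124 packets each add one t_tx.
Total = (2+125-1)·t_tx + 2·t_prop = 126·0.117151 + 2·0.00310329 = 14.8 ms.

14.8 ms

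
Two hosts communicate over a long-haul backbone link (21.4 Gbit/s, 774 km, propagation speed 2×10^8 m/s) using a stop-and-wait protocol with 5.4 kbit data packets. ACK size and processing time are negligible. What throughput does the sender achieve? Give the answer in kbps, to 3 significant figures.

t_tx = L/R = 5400/21400000000 = 2.52336e-07 s.
t_prop = 774000/200000000 = 0.00387 s; RTT = 0.00774 s.
Cycle = t_tx + RTT = 0.00774025 s.
Throughput = L / cycle = 5400 / 0.00774025 = 698 kbps.

698 kbps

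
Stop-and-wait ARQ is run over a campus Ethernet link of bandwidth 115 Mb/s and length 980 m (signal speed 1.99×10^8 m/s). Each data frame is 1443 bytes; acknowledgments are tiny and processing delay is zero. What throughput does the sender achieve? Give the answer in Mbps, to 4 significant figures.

104.7 Mbps

t_tx = L/R = 11544/115000000 = 0.000100383 s.
t_prop = 980/199000000 = 4.92462e-06 s; RTT = 9.84925e-06 s.
Cycle = t_tx + RTT = 0.000110232 s.
Throughput = L / cycle = 11544 / 0.000110232 = 104.7 Mbps.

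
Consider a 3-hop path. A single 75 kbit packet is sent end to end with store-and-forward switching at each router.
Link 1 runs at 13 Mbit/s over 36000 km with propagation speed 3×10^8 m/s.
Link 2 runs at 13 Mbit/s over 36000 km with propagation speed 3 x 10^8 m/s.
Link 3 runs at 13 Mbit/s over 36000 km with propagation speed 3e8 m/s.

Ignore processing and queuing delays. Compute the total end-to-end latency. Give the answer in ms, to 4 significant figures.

L = 75000 bits.
Transmission delay per hop = L/R = 75000/13000000 = 5.76923 ms; 3 hops → 17.3077 ms.
Propagation delays (d/s per hop): 120, 120, 120 ms; sum = 360 ms.
End-to-end = 377.3 ms.

377.3 ms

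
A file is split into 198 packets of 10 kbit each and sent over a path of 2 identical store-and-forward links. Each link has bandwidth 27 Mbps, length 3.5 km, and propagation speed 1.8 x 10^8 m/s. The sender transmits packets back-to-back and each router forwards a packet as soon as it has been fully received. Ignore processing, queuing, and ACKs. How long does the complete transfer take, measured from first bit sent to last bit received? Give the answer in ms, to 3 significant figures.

Per-hop transmission t_tx = L/R = 10000/27000000 = 0.37037 ms.
Per-hop propagation t_prop = 3500/180000000 = 0.0194444 ms.
Pipeline fill: first packet needs 2·t_tx to clear all hops; remaining 197 packets each add one t_tx.
Total = (2+198-1)·t_tx + 2·t_prop = 199·0.37037 + 2·0.0194444 = 73.7 ms.

73.7 ms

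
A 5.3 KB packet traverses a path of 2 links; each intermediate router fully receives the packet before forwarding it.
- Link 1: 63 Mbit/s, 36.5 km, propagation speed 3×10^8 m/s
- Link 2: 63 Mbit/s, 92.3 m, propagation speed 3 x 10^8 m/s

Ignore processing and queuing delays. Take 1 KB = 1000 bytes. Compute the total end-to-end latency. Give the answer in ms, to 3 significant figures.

1.47 ms

L = 42400 bits.
Transmission delay per hop = L/R = 42400/63000000 = 0.673016 ms; 2 hops → 1.34603 ms.
Propagation delays (d/s per hop): 0.121667, 0.000307667 ms; sum = 0.121974 ms.
End-to-end = 1.47 ms.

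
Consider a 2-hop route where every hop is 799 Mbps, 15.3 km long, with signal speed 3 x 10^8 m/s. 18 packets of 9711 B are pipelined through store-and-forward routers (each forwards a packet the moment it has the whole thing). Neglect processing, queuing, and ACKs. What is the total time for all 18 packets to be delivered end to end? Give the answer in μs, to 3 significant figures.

1950 μs

Per-hop transmission t_tx = L/R = 77688/799000000 = 97.2315 μs.
Per-hop propagation t_prop = 15300/300000000 = 51 μs.
Pipeline fill: first packet needs 2·t_tx to clear all hops; remaining 17 packets each add one t_tx.
Total = (2+18-1)·t_tx + 2·t_prop = 19·97.2315 + 2·51 = 1950 μs.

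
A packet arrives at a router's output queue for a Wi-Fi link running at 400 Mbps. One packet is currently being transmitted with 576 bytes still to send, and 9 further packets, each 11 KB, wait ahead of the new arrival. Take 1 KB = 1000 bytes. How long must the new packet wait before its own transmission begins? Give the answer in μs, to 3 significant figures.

Each queued packet: L/R = 88000/400000000 = 220 μs.
9 queued → 1980 μs.
Plus remaining 4608 bits of current packet: 11.52 μs.
Queuing delay = 1990 μs.

1990 μs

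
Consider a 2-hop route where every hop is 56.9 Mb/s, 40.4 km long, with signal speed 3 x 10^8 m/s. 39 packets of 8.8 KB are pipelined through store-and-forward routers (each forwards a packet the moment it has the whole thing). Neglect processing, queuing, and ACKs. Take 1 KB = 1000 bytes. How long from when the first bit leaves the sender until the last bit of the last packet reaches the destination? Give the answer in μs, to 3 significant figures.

49800 μs

Per-hop transmission t_tx = L/R = 70400/56900000 = 1237.26 μs.
Per-hop propagation t_prop = 40400/300000000 = 134.667 μs.
Pipeline fill: first packet needs 2·t_tx to clear all hops; remaining 38 packets each add one t_tx.
Total = (2+39-1)·t_tx + 2·t_prop = 40·1237.26 + 2·134.667 = 49800 μs.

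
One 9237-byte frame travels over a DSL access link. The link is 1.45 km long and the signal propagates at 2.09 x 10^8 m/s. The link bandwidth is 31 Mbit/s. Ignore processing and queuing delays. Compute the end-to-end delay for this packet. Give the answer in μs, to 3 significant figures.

L = 9237 × 8 = 73896 bits.
Transmission delay = L/R = 73896 / 31000000 = 2383.74 μs.
Propagation delay = d/s = 1450 m / 209000000 m/s = 6.9378 μs.
Total = 2390 μs.

2390 μs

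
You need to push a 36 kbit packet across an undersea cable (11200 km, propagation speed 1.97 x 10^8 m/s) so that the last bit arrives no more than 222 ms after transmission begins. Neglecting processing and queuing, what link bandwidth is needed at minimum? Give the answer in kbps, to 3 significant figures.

Propagation delay = 11200000 / 197000000 = 56.8528 ms.
Transmission budget = 222 − 56.8528 = 165.147 ms.
R ≥ L / t_tx = 36000 bits / 0.165147 s = 218 kbps.

218 kbps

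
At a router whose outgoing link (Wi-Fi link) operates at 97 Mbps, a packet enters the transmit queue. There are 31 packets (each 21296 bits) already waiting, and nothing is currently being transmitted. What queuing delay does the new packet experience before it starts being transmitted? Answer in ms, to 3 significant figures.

6.81 ms

Each queued packet: L/R = 21296/97000000 = 0.219546 ms.
31 queued → 6.80594 ms.
Queuing delay = 6.81 ms.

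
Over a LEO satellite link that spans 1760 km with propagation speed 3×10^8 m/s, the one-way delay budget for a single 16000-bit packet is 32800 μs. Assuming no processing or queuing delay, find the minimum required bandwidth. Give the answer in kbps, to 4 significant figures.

594.1 kbps

Propagation delay = 1760000 / 300000000 = 5866.67 μs.
Transmission budget = 32800 − 5866.67 = 26933.3 μs.
R ≥ L / t_tx = 16000 bits / 0.0269333 s = 594.1 kbps.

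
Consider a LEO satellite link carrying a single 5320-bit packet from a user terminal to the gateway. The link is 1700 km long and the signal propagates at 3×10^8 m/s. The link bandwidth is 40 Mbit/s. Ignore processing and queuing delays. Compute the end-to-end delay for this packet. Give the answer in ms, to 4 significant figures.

5.800 ms

Transmission delay = L/R = 5320 / 40000000 = 0.133 ms.
Propagation delay = d/s = 1700000 m / 300000000 m/s = 5.66667 ms.
Total = 5.800 ms.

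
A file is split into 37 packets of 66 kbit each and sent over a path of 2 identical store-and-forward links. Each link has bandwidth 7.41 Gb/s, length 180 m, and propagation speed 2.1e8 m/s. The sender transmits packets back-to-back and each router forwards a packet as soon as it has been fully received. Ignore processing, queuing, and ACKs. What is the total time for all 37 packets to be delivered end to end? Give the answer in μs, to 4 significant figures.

Per-hop transmission t_tx = L/R = 66000/7410000000 = 8.90688 μs.
Per-hop propagation t_prop = 180/210000000 = 0.857143 μs.
Pipeline fill: first packet needs 2·t_tx to clear all hops; remaining 36 packets each add one t_tx.
Total = (2+37-1)·t_tx + 2·t_prop = 38·8.90688 + 2·0.857143 = 340.2 μs.

340.2 μs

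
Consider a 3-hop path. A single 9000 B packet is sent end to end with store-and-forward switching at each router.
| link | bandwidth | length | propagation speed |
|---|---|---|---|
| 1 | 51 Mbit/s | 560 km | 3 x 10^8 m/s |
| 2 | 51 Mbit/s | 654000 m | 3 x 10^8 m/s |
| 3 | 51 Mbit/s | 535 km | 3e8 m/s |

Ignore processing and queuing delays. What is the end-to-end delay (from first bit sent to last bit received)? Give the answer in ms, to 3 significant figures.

10.1 ms

L = 9000 × 8 = 72000 bits.
Transmission delay per hop = L/R = 72000/51000000 = 1.41176 ms; 3 hops → 4.23529 ms.
Propagation delays (d/s per hop): 1.86667, 2.18, 1.78333 ms; sum = 5.83 ms.
End-to-end = 10.1 ms.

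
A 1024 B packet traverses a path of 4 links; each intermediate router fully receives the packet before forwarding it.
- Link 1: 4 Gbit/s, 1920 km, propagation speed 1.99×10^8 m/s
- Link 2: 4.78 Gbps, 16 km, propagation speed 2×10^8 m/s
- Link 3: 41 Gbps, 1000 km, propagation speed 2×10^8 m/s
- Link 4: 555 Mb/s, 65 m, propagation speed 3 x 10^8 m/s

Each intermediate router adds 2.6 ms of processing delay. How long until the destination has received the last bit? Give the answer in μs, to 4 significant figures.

22550 μs

L = 1024 × 8 = 8192 bits.
Transmission delays (L/R per hop): 2.048, 1.71381, 0.199805, 14.7604 μs; sum = 18.722 μs.
Propagation delays (d/s per hop): 9648.24, 80, 5000, 0.216667 μs; sum = 14728.5 μs.
Processing at 3 router(s): 3 × 2.6 ms = 7800 μs.
End-to-end = 22550 μs.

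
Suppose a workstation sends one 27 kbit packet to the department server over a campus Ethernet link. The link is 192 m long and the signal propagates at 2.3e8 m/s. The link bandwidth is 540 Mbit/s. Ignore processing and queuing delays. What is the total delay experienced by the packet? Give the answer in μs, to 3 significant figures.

L = 27000 bits.
Transmission delay = L/R = 27000 / 540000000 = 50 μs.
Propagation delay = d/s = 192 m / 2.3e+08 m/s = 0.834783 μs.
Total = 50.8 μs.

50.8 μs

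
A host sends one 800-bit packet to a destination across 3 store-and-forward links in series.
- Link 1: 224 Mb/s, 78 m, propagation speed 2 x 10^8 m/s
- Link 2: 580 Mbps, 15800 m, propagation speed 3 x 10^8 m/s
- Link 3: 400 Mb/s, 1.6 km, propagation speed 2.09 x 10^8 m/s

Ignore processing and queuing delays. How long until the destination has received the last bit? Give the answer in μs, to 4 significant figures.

Transmission delays (L/R per hop): 3.57143, 1.37931, 2 μs; sum = 6.95074 μs.
Propagation delays (d/s per hop): 0.39, 52.6667, 7.6555 μs; sum = 60.7122 μs.
End-to-end = 67.66 μs.

67.66 μs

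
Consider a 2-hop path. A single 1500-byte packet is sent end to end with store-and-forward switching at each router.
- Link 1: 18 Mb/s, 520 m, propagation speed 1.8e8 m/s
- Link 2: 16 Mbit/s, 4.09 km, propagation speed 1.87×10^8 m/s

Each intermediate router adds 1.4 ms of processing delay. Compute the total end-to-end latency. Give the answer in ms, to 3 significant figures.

2.84 ms

L = 1500 × 8 = 12000 bits.
Transmission delays (L/R per hop): 0.666667, 0.75 ms; sum = 1.41667 ms.
Propagation delays (d/s per hop): 0.00288889, 0.0218717 ms; sum = 0.0247605 ms.
Processing at 1 router(s): 1 × 1.4 ms = 1.4 ms.
End-to-end = 2.84 ms.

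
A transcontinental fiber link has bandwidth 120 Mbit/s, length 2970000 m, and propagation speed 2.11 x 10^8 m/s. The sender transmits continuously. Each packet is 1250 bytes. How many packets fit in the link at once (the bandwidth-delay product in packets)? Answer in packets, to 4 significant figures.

Propagation delay = 2970000 / 211000000 = 0.0140758 s.
BDP = R × t_prop = 120000000 × 0.0140758 = 1689100 bits.
In packets of 10000 bits: 168.9 packets.

168.9 packets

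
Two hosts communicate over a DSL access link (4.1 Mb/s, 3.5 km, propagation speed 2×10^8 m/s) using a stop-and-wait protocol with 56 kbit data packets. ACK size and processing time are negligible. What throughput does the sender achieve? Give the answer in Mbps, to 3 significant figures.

4.09 Mbps

t_tx = L/R = 56000/4.1e+06 = 0.0136585 s.
t_prop = 3500/200000000 = 1.75e-05 s; RTT = 3.5e-05 s.
Cycle = t_tx + RTT = 0.0136935 s.
Throughput = L / cycle = 56000 / 0.0136935 = 4.09 Mbps.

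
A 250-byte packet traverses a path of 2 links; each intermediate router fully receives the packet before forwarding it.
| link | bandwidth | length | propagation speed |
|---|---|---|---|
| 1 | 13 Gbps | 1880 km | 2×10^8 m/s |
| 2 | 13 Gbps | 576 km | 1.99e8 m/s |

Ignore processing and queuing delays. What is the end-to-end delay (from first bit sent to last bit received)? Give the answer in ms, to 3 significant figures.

12.3 ms

L = 250 × 8 = 2000 bits.
Transmission delay per hop = L/R = 2000/13000000000 = 0.000153846 ms; 2 hops → 0.000307692 ms.
Propagation delays (d/s per hop): 9.4, 2.89447 ms; sum = 12.2945 ms.
End-to-end = 12.3 ms.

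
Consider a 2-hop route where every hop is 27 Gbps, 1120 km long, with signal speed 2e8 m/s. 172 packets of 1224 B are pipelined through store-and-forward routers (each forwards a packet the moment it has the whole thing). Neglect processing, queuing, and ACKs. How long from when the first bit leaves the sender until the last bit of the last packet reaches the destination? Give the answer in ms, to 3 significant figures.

11.3 ms

Per-hop transmission t_tx = L/R = 9792/27000000000 = 0.000362667 ms.
Per-hop propagation t_prop = 1120000/200000000 = 5.6 ms.
Pipeline fill: first packet needs 2·t_tx to clear all hops; remaining 171 packets each add one t_tx.
Total = (2+172-1)·t_tx + 2·t_prop = 173·0.000362667 + 2·5.6 = 11.3 ms.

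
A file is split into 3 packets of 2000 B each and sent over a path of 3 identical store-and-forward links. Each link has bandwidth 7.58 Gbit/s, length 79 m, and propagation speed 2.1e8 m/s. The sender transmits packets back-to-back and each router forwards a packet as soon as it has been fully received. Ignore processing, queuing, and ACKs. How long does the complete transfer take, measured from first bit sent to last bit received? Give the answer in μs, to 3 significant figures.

Per-hop transmission t_tx = L/R = 16000/7580000000 = 2.11082 μs.
Per-hop propagation t_prop = 79/210000000 = 0.37619 μs.
Pipeline fill: first packet needs 3·t_tx to clear all hops; remaining 2 packets each add one t_tx.
Total = (3+3-1)·t_tx + 3·t_prop = 5·2.11082 + 3·0.37619 = 11.7 μs.

11.7 μs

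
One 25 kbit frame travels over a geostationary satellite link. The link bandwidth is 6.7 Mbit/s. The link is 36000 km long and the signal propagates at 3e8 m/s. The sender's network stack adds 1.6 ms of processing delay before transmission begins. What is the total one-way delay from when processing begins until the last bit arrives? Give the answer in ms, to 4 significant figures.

125.3 ms

L = 25000 bits.
Transmission delay = L/R = 25000 / 6700000 = 3.73134 ms.
Propagation delay = d/s = 36000000 m / 300000000 m/s = 120 ms.
Plus processing delay 1.6 ms = 1.6 ms.
Total = 125.3 ms.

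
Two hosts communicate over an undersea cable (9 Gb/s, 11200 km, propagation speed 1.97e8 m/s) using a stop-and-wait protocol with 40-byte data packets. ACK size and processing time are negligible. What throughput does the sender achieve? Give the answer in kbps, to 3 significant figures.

2.81 kbps

t_tx = L/R = 320/9000000000 = 3.55556e-08 s.
t_prop = 11200000/197000000 = 0.0568528 s; RTT = 0.113706 s.
Cycle = t_tx + RTT = 0.113706 s.
Throughput = L / cycle = 320 / 0.113706 = 2.81 kbps.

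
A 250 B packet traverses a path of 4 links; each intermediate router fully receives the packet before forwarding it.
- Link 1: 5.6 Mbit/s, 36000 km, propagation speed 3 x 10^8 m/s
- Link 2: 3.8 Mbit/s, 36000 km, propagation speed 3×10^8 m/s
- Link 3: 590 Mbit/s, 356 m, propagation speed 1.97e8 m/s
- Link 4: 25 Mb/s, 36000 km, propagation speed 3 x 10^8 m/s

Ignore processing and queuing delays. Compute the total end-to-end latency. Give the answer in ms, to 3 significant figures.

361 ms

L = 250 × 8 = 2000 bits.
Transmission delays (L/R per hop): 0.357143, 0.526316, 0.00338983, 0.08 ms; sum = 0.966848 ms.
Propagation delays (d/s per hop): 120, 120, 0.00180711, 120 ms; sum = 360.002 ms.
End-to-end = 361 ms.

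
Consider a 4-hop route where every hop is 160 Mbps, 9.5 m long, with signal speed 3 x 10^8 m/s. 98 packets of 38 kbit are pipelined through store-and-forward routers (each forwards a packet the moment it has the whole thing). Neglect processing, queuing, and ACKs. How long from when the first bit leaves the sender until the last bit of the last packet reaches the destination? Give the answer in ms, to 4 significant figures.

23.99 ms

Per-hop transmission t_tx = L/R = 38000/160000000 = 0.2375 ms.
Per-hop propagation t_prop = 9.5/300000000 = 3.16667e-05 ms.
Pipeline fill: first packet needs 4·t_tx to clear all hops; remaining 97 packets each add one t_tx.
Total = (4+98-1)·t_tx + 4·t_prop = 101·0.2375 + 4·3.16667e-05 = 23.99 ms.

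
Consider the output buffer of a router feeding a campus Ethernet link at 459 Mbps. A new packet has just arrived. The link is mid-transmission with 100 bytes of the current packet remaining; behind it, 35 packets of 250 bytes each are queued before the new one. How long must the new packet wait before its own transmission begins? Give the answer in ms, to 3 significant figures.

Each queued packet: L/R = 2000/459000000 = 0.0043573 ms.
35 queued → 0.152505 ms.
Plus remaining 800 bits of current packet: 0.00174292 ms.
Queuing delay = 0.154 ms.

0.154 ms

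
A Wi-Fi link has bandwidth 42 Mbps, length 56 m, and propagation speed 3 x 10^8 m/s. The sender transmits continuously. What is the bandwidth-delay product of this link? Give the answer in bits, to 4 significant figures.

7.840 bits

Propagation delay = 56 / 300000000 = 1.86667e-07 s.
BDP = R × t_prop = 42000000 × 1.86667e-07 = 7.84 bits.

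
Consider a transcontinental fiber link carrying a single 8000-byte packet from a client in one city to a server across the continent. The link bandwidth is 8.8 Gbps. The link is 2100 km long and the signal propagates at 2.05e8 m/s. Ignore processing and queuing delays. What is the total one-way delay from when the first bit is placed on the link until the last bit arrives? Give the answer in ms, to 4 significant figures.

L = 8000 × 8 = 64000 bits.
Transmission delay = L/R = 64000 / 8800000000 = 0.00727273 ms.
Propagation delay = d/s = 2100000 m / 2.05e+08 m/s = 10.2439 ms.
Total = 10.25 ms.

10.25 ms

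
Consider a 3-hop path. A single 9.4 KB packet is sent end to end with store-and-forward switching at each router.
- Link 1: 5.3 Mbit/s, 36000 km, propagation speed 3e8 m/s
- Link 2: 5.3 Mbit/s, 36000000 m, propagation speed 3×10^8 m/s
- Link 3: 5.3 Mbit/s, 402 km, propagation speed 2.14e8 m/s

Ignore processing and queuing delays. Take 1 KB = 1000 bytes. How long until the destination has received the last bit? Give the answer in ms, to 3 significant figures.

284 ms

L = 75200 bits.
Transmission delay per hop = L/R = 75200/5300000 = 14.1887 ms; 3 hops → 42.566 ms.
Propagation delays (d/s per hop): 120, 120, 1.8785 ms; sum = 241.879 ms.
End-to-end = 284 ms.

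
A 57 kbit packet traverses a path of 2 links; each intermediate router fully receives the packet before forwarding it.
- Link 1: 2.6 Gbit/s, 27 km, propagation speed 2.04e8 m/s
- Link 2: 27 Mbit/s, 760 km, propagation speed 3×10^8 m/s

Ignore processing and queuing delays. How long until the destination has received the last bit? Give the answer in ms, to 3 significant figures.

4.80 ms

L = 57000 bits.
Transmission delays (L/R per hop): 0.0219231, 2.11111 ms; sum = 2.13303 ms.
Propagation delays (d/s per hop): 0.132353, 2.53333 ms; sum = 2.66569 ms.
End-to-end = 4.80 ms.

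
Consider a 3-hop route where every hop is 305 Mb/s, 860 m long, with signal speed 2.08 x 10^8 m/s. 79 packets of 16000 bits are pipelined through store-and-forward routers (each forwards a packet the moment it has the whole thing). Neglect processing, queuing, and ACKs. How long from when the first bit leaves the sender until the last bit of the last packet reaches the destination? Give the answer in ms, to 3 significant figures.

Per-hop transmission t_tx = L/R = 16000/305000000 = 0.052459 ms.
Per-hop propagation t_prop = 860/208000000 = 0.00413462 ms.
Pipeline fill: first packet needs 3·t_tx to clear all hops; remaining 78 packets each add one t_tx.
Total = (3+79-1)·t_tx + 3·t_prop = 81·0.052459 + 3·0.00413462 = 4.26 ms.

4.26 ms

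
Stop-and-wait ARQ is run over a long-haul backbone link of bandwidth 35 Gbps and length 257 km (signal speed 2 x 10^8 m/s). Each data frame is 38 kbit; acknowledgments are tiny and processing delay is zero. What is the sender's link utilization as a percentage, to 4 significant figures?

0.04223 %

t_tx = L/R = 38000/35000000000 = 1.08571e-06 s.
t_prop = 257000/200000000 = 0.001285 s; RTT = 0.00257 s.
Cycle = t_tx + RTT = 0.00257109 s.
Utilization = t_tx / cycle = 1.08571e-06/0.00257109 = 0.04223 %.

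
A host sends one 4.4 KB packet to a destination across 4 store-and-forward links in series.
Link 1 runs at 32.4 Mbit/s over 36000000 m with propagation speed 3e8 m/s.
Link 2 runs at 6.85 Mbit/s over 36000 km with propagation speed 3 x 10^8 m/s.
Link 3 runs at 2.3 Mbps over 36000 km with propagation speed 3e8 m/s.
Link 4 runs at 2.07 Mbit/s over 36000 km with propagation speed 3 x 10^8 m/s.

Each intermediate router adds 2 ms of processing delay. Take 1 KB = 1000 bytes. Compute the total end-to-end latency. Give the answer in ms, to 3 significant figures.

L = 35200 bits.
Transmission delays (L/R per hop): 1.08642, 5.13869, 15.3043, 17.0048 ms; sum = 38.5343 ms.
Propagation delays (d/s per hop): 120, 120, 120, 120 ms; sum = 480 ms.
Processing at 3 router(s): 3 × 2 ms = 6 ms.
End-to-end = 525 ms.

525 ms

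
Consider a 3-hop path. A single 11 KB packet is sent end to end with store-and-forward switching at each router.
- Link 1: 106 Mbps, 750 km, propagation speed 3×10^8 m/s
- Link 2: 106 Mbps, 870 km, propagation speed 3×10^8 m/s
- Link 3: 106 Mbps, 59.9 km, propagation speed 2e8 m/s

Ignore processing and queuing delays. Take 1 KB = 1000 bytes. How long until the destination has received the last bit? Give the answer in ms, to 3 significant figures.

8.19 ms

L = 88000 bits.
Transmission delay per hop = L/R = 88000/106000000 = 0.830189 ms; 3 hops → 2.49057 ms.
Propagation delays (d/s per hop): 2.5, 2.9, 0.2995 ms; sum = 5.6995 ms.
End-to-end = 8.19 ms.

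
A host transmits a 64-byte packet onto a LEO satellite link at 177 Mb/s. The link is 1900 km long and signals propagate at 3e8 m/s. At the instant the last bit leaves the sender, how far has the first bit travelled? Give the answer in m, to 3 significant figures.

868 m

t_tx = L/R = 512/177000000 = 2.89266e-06 s.
Distance = s × t_tx = 300000000 × 2.89266e-06 = 868 m.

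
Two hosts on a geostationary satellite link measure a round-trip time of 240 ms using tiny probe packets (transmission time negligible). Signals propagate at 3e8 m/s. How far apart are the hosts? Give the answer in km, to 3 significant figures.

One-way propagation = RTT/2 = 120 ms.
d = s × t = 300000000 × 0.12 = 36000 km.

36000 km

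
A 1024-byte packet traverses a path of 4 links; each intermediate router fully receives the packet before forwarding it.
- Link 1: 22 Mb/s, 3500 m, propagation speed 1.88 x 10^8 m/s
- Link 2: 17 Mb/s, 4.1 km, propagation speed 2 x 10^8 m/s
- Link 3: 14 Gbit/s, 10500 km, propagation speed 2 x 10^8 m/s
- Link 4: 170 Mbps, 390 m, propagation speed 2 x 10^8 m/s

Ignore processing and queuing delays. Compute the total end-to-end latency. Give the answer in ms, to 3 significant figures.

53.4 ms

L = 1024 × 8 = 8192 bits.
Transmission delays (L/R per hop): 0.372364, 0.481882, 0.000585143, 0.0481882 ms; sum = 0.903019 ms.
Propagation delays (d/s per hop): 0.018617, 0.0205, 52.5, 0.00195 ms; sum = 52.5411 ms.
End-to-end = 53.4 ms.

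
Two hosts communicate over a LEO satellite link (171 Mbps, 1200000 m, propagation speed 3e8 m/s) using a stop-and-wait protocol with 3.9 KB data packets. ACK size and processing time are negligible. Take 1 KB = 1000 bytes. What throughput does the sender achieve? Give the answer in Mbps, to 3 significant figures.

t_tx = L/R = 31200/171000000 = 0.000182456 s.
t_prop = 1200000/300000000 = 0.004 s; RTT = 0.008 s.
Cycle = t_tx + RTT = 0.00818246 s.
Throughput = L / cycle = 31200 / 0.00818246 = 3.81 Mbps.

3.81 Mbps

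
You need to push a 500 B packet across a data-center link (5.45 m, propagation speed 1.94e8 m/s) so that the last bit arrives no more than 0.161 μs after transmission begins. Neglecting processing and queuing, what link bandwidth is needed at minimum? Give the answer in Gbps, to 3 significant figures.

30.1 Gbps

L = 4000 bits.
Propagation delay = 5.45 / 194000000 = 0.0280928 μs.
Transmission budget = 0.161 − 0.0280928 = 0.132907 μs.
R ≥ L / t_tx = 4000 bits / 1.32907e-07 s = 30.1 Gbps.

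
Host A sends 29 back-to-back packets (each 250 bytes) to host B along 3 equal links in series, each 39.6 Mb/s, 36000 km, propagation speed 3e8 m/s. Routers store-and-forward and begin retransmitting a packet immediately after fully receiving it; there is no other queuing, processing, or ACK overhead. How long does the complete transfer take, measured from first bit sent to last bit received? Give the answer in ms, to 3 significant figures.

Per-hop transmission t_tx = L/R = 2000/39600000 = 0.0505051 ms.
Per-hop propagation t_prop = 36000000/300000000 = 120 ms.
Pipeline fill: first packet needs 3·t_tx to clear all hops; remaining 28 packets each add one t_tx.
Total = (3+29-1)·t_tx + 3·t_prop = 31·0.0505051 + 3·120 = 362 ms.

362 ms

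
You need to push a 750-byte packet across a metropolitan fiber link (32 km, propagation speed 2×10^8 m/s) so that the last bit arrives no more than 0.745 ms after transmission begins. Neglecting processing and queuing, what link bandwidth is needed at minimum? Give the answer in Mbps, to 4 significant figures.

L = 6000 bits.
Propagation delay = 32000 / 200000000 = 0.16 ms.
Transmission budget = 0.745 − 0.16 = 0.585 ms.
R ≥ L / t_tx = 6000 bits / 0.000585 s = 10.26 Mbps.

10.26 Mbps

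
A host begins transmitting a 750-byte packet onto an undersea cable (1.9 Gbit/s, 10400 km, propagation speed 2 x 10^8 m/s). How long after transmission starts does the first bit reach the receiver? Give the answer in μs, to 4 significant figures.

First bit experiences only propagation delay: d/s = 10400000/200000000 = 52000 μs.

52000 μs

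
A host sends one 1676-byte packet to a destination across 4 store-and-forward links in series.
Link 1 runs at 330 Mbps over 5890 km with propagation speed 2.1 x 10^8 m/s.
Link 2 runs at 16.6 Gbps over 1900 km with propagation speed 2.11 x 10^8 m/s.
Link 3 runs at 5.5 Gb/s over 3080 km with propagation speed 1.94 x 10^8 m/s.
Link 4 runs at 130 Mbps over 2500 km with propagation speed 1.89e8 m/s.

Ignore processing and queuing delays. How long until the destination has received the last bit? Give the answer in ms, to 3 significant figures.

L = 1676 × 8 = 13408 bits.
Transmission delays (L/R per hop): 0.0406303, 0.000807711, 0.00243782, 0.103138 ms; sum = 0.147014 ms.
Propagation delays (d/s per hop): 28.0476, 9.00474, 15.8763, 13.2275 ms; sum = 66.1562 ms.
End-to-end = 66.3 ms.

66.3 ms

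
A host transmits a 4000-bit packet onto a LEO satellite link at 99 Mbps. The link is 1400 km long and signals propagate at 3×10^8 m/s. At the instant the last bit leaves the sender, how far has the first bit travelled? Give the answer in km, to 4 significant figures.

t_tx = L/R = 4000/99000000 = 4.0404e-05 s.
Distance = s × t_tx = 300000000 × 4.0404e-05 = 12.12 km.

12.12 km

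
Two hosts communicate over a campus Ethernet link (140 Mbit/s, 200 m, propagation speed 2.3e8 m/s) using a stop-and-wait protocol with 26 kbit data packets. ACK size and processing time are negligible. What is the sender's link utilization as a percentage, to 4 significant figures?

99.07 %

t_tx = L/R = 26000/140000000 = 0.000185714 s.
t_prop = 200/2.3e+08 = 8.69565e-07 s; RTT = 1.73913e-06 s.
Cycle = t_tx + RTT = 0.000187453 s.
Utilization = t_tx / cycle = 0.000185714/0.000187453 = 99.07 %.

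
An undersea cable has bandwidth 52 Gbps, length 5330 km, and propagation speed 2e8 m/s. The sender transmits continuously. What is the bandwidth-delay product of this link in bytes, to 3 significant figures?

Propagation delay = 5330000 / 200000000 = 0.02665 s.
BDP = R × t_prop = 52000000000 × 0.02665 = 1385800000 bits.
In bytes: 1385800000/8 = 173000000 bytes.

173000000 bytes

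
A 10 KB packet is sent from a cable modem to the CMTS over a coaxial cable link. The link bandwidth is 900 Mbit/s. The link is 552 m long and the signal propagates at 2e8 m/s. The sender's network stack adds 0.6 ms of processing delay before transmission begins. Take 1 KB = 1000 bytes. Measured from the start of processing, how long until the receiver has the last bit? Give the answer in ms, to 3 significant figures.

0.692 ms

L = 80000 bits.
Transmission delay = L/R = 80000 / 900000000 = 0.0888889 ms.
Propagation delay = d/s = 552 m / 200000000 m/s = 0.00276 ms.
Plus processing delay 0.6 ms = 0.6 ms.
Total = 0.692 ms.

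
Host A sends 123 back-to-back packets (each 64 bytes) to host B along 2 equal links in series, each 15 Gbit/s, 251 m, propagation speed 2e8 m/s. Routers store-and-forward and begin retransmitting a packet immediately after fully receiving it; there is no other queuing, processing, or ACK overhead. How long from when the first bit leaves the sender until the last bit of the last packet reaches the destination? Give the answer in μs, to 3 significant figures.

6.74 μs

Per-hop transmission t_tx = L/R = 512/15000000000 = 0.0341333 μs.
Per-hop propagation t_prop = 251/200000000 = 1.255 μs.
Pipeline fill: first packet needs 2·t_tx to clear all hops; remaining 122 packets each add one t_tx.
Total = (2+123-1)·t_tx + 2·t_prop = 124·0.0341333 + 2·1.255 = 6.74 μs.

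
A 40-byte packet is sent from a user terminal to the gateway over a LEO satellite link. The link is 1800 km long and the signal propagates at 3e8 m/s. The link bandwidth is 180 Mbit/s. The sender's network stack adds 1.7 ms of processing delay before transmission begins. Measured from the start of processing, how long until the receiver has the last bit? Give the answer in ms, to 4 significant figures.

7.702 ms

L = 40 × 8 = 320 bits.
Transmission delay = L/R = 320 / 180000000 = 0.00177778 ms.
Propagation delay = d/s = 1800000 m / 300000000 m/s = 6 ms.
Plus processing delay 1.7 ms = 1.7 ms.
Total = 7.702 ms.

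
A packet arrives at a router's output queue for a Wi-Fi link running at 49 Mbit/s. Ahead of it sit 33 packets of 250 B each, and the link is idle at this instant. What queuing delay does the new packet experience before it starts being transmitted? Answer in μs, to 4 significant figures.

Each queued packet: L/R = 2000/49000000 = 40.8163 μs.
33 queued → 1346.94 μs.
Queuing delay = 1347 μs.

1347 μs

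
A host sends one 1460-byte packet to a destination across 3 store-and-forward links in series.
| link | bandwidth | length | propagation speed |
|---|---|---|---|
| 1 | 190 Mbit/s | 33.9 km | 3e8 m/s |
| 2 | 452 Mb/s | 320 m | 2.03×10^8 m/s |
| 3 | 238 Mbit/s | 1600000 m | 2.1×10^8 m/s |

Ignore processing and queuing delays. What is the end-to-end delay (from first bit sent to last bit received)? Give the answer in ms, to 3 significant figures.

7.87 ms

L = 1460 × 8 = 11680 bits.
Transmission delays (L/R per hop): 0.0614737, 0.0258407, 0.0490756 ms; sum = 0.13639 ms.
Propagation delays (d/s per hop): 0.113, 0.00157635, 7.61905 ms; sum = 7.73362 ms.
End-to-end = 7.87 ms.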